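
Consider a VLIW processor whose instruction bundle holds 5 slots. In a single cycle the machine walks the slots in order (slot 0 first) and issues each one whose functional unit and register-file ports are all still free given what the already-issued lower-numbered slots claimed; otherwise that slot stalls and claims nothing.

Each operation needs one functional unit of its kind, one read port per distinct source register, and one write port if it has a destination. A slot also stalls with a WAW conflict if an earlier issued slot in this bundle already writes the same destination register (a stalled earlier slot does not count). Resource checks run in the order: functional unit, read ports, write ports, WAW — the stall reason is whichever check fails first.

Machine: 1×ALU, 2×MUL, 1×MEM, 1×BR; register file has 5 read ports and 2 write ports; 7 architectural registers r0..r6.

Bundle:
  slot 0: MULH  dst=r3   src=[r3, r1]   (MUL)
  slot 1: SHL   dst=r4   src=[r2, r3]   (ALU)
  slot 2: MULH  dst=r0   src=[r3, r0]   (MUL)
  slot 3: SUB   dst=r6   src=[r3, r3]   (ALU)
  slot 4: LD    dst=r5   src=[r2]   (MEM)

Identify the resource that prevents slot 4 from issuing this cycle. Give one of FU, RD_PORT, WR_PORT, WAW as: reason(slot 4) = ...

reason(slot 4) = WR_PORT

  0. MUL→r3 ⇒ go  {1A/1Mu/1Ld/1B | 3r 1w}
  1. ALU→r4 ⇒ go  {0A/1Mu/1Ld/1B | 1r 0w}
  2. MUL→r0 ⇒ no(RD_PORT)  {0A/1Mu/1Ld/1B | 1r 0w}
  3. ALU→r6 ⇒ no(FU)  {0A/1Mu/1Ld/1B | 1r 0w}
  4. MEM→r5 ⇒ no(WR_PORT)  {0A/1Mu/1Ld/1B | 1r 0w}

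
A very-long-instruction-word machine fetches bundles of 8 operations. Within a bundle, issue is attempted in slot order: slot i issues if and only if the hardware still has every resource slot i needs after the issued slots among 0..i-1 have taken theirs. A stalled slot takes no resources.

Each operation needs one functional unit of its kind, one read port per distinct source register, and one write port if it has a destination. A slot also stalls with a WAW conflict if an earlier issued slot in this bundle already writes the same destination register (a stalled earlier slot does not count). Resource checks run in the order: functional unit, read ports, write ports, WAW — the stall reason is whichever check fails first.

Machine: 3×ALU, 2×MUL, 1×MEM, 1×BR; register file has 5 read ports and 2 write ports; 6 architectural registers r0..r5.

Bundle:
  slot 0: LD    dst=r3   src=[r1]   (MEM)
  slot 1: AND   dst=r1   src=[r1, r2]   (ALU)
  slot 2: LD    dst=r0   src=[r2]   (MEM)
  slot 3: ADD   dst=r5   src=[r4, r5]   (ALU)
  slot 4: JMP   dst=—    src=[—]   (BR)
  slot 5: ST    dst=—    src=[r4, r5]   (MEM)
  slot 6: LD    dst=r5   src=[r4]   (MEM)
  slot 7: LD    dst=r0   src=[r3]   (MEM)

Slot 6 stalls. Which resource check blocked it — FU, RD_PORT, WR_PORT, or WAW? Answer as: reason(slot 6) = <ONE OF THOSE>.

reason(slot 6) = FU

#0 MEM src=r1 dispatched  <A:3 Mu:2 Ld:0 B:1 rd:4 wr:1>
#1 ALU src=r1,r2 dispatched  <A:2 Mu:2 Ld:0 B:1 rd:2 wr:0>
#2 MEM src=r2 held:FU  <A:2 Mu:2 Ld:0 B:1 rd:2 wr:0>
#3 ALU src=r4,r5 held:WR_PORT  <A:2 Mu:2 Ld:0 B:1 rd:2 wr:0>
#4 BR src=- dispatched  <A:2 Mu:2 Ld:0 B:0 rd:2 wr:0>
#5 MEM src=r4,r5 held:FU  <A:2 Mu:2 Ld:0 B:0 rd:2 wr:0>
#6 MEM src=r4 held:FU  <A:2 Mu:2 Ld:0 B:0 rd:2 wr:0>
#7 MEM src=r3 held:FU  <A:2 Mu:2 Ld:0 B:0 rd:2 wr:0>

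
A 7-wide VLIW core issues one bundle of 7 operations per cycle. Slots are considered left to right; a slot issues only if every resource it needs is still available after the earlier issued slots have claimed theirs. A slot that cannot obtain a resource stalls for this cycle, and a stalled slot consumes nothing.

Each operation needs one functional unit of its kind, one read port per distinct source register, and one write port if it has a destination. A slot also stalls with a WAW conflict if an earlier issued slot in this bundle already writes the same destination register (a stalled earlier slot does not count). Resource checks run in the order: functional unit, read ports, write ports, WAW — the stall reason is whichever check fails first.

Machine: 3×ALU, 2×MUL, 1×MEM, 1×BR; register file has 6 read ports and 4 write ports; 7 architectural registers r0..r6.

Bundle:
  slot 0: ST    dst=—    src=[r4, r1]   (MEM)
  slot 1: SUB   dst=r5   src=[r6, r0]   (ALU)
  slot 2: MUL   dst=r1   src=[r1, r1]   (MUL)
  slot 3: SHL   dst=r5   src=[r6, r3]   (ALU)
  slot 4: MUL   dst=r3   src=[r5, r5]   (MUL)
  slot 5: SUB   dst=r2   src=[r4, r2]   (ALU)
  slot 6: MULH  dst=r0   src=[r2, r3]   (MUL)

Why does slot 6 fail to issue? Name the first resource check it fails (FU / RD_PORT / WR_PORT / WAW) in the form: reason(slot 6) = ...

reason(slot 6) = FU

[0] MEM needs rd=2 wr=0: ok; after: ALU=3 MUL=2 MEM=0 BR=1, R=4, W=4
[1] ALU needs rd=2 wr=1: ok; after: ALU=2 MUL=2 MEM=0 BR=1, R=2, W=3
[2] MUL needs rd=1 wr=1: ok; after: ALU=2 MUL=1 MEM=0 BR=1, R=1, W=2
[3] ALU needs rd=2 wr=1: RD_PORT; after: ALU=2 MUL=1 MEM=0 BR=1, R=1, W=2
[4] MUL needs rd=1 wr=1: ok; after: ALU=2 MUL=0 MEM=0 BR=1, R=0, W=1
[5] ALU needs rd=2 wr=1: RD_PORT; after: ALU=2 MUL=0 MEM=0 BR=1, R=0, W=1
[6] MUL needs rd=2 wr=1: FU; after: ALU=2 MUL=0 MEM=0 BR=1, R=0, W=1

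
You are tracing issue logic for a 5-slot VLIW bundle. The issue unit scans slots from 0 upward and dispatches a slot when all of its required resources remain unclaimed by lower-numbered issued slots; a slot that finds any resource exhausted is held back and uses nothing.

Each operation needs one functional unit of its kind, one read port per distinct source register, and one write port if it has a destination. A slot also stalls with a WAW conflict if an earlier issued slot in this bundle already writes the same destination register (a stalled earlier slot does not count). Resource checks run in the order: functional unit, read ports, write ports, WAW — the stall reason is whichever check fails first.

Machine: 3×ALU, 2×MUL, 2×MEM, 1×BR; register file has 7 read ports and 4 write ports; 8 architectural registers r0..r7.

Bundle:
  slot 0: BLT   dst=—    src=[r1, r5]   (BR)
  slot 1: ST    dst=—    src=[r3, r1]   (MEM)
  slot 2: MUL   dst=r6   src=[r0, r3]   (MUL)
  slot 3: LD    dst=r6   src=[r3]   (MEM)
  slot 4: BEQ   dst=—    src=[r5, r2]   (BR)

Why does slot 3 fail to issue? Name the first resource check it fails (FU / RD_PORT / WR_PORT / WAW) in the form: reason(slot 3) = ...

slot 0 (BR): ISSUE — free A3,Mu2,Ld2,B0 rp5 wp4
slot 1 (MEM): ISSUE — free A3,Mu2,Ld1,B0 rp3 wp4
slot 2 (MUL): ISSUE — free A3,Mu1,Ld1,B0 rp1 wp3
slot 3 (MEM): stall WAW — free A3,Mu1,Ld1,B0 rp1 wp3
slot 4 (BR): stall FU — free A3,Mu1,Ld1,B0 rp1 wp3

reason(slot 3) = WAW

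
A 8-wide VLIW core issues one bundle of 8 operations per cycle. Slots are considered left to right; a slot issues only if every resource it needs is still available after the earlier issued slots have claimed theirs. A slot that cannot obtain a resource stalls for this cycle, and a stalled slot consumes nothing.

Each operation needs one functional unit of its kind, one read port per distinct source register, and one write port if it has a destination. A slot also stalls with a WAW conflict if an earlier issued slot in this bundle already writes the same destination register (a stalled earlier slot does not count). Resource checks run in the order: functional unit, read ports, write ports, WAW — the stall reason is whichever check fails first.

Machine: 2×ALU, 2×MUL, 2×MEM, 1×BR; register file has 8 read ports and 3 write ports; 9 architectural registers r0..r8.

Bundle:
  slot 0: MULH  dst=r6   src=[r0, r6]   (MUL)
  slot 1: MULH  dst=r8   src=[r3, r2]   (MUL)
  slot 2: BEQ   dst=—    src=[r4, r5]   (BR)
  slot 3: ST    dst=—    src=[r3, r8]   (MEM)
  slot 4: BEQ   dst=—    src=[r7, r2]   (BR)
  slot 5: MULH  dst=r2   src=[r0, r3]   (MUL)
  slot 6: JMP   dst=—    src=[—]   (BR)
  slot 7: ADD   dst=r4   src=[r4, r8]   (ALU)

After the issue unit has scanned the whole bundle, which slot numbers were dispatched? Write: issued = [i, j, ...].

[0] MUL needs rd=2 wr=1: ok; after: ALU=2 MUL=1 MEM=2 BR=1, R=6, W=2
[1] MUL needs rd=2 wr=1: ok; after: ALU=2 MUL=0 MEM=2 BR=1, R=4, W=1
[2] BR needs rd=2 wr=0: ok; after: ALU=2 MUL=0 MEM=2 BR=0, R=2, W=1
[3] MEM needs rd=2 wr=0: ok; after: ALU=2 MUL=0 MEM=1 BR=0, R=0, W=1
[4] BR needs rd=2 wr=0: FU; after: ALU=2 MUL=0 MEM=1 BR=0, R=0, W=1
[5] MUL needs rd=2 wr=1: FU; after: ALU=2 MUL=0 MEM=1 BR=0, R=0, W=1
[6] BR needs rd=0 wr=0: FU; after: ALU=2 MUL=0 MEM=1 BR=0, R=0, W=1
[7] ALU needs rd=2 wr=1: RD_PORT; after: ALU=2 MUL=0 MEM=1 BR=0, R=0, W=1

issued = [0, 1, 2, 3]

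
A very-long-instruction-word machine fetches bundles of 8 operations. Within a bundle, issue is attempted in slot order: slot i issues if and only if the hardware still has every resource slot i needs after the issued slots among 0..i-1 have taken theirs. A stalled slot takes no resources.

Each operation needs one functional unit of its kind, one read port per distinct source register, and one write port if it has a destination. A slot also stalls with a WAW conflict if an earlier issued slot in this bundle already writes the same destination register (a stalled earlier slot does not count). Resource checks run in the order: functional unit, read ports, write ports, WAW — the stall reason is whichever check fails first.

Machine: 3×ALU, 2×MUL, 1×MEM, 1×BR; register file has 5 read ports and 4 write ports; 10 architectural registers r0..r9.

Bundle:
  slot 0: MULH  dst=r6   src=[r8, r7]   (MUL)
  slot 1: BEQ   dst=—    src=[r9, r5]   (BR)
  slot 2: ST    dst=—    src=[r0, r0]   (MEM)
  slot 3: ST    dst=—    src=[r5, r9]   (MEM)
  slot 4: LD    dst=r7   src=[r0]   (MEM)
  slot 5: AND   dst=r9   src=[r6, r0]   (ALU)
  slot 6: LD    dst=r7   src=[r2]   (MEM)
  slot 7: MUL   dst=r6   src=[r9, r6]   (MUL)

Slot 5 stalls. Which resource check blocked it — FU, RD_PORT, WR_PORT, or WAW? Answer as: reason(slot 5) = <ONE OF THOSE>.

reason(slot 5) = RD_PORT

slot 0 (MUL): ISSUE — free A3,Mu1,Ld1,B1 rp3 wp3
slot 1 (BR): ISSUE — free A3,Mu1,Ld1,B0 rp1 wp3
slot 2 (MEM): ISSUE — free A3,Mu1,Ld0,B0 rp0 wp3
slot 3 (MEM): stall FU — free A3,Mu1,Ld0,B0 rp0 wp3
slot 4 (MEM): stall FU — free A3,Mu1,Ld0,B0 rp0 wp3
slot 5 (ALU): stall RD_PORT — free A3,Mu1,Ld0,B0 rp0 wp3
slot 6 (MEM): stall FU — free A3,Mu1,Ld0,B0 rp0 wp3
slot 7 (MUL): stall RD_PORT — free A3,Mu1,Ld0,B0 rp0 wp3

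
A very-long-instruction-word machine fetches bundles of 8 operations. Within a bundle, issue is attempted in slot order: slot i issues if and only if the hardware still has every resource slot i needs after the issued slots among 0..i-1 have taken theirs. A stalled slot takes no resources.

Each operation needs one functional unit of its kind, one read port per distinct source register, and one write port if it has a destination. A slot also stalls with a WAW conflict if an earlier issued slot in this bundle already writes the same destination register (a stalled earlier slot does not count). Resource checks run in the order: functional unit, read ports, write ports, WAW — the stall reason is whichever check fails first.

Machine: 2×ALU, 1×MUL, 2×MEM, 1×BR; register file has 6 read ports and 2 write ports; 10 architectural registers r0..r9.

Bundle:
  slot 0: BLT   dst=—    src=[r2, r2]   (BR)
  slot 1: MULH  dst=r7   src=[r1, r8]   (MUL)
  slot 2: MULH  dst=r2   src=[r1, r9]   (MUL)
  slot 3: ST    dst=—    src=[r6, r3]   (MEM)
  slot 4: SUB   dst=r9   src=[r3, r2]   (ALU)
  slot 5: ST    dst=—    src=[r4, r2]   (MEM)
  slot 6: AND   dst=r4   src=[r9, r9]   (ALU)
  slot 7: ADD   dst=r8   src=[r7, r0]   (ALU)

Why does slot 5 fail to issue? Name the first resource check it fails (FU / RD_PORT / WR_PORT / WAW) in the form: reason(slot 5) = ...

reason(slot 5) = RD_PORT

#0 BR src=r2,r2 dispatched  <A:2 Mu:1 Ld:2 B:0 rd:5 wr:2>
#1 MUL src=r1,r8 dispatched  <A:2 Mu:0 Ld:2 B:0 rd:3 wr:1>
#2 MUL src=r1,r9 held:FU  <A:2 Mu:0 Ld:2 B:0 rd:3 wr:1>
#3 MEM src=r6,r3 dispatched  <A:2 Mu:0 Ld:1 B:0 rd:1 wr:1>
#4 ALU src=r3,r2 held:RD_PORT  <A:2 Mu:0 Ld:1 B:0 rd:1 wr:1>
#5 MEM src=r4,r2 held:RD_PORT  <A:2 Mu:0 Ld:1 B:0 rd:1 wr:1>
#6 ALU src=r9,r9 dispatched  <A:1 Mu:0 Ld:1 B:0 rd:0 wr:0>
#7 ALU src=r7,r0 held:RD_PORT  <A:1 Mu:0 Ld:1 B:0 rd:0 wr:0>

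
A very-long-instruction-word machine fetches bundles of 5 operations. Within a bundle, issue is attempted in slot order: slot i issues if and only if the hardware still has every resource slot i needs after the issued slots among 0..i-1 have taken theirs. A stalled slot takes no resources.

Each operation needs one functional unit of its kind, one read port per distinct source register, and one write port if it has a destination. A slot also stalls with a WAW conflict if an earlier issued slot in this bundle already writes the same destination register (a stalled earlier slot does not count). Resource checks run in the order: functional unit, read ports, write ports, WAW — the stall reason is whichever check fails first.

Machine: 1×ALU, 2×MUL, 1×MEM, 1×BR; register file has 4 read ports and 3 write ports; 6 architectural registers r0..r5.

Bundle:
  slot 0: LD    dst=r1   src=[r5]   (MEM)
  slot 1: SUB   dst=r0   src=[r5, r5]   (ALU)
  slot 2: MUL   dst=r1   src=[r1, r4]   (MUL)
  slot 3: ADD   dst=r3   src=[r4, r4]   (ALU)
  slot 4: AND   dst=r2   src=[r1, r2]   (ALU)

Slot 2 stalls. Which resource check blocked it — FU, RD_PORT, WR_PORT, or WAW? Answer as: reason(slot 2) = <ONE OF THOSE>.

(0) want 1×MEM +1rd +1wr — yes → AL1|MU2|ME0|BR1|rd3|wr2
(1) want 1×ALU +1rd +1wr — yes → AL0|MU2|ME0|BR1|rd2|wr1
(2) want 1×MUL +2rd +1wr — WAW → AL0|MU2|ME0|BR1|rd2|wr1
(3) want 1×ALU +1rd +1wr — FU → AL0|MU2|ME0|BR1|rd2|wr1
(4) want 1×ALU +2rd +1wr — FU → AL0|MU2|ME0|BR1|rd2|wr1

reason(slot 2) = WAW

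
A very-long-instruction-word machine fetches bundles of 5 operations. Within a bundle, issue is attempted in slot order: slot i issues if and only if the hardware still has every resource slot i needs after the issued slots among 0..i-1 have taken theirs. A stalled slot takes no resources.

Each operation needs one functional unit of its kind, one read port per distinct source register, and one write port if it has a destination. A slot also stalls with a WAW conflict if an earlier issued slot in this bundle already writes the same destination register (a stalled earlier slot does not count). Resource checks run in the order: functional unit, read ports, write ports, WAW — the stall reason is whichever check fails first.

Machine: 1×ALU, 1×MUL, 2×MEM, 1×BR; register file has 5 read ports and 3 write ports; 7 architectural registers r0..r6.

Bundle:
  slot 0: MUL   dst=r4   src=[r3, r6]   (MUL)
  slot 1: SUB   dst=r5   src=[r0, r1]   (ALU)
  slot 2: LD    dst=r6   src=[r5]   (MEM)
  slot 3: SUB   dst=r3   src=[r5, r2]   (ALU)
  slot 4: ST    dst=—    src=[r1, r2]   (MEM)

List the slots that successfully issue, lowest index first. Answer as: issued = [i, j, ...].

issued = [0, 1, 2]

(0) want 1×MUL +2rd +1wr — yes → AL1|MU0|ME2|BR1|rd3|wr2
(1) want 1×ALU +2rd +1wr — yes → AL0|MU0|ME2|BR1|rd1|wr1
(2) want 1×MEM +1rd +1wr — yes → AL0|MU0|ME1|BR1|rd0|wr0
(3) want 1×ALU +2rd +1wr — FU → AL0|MU0|ME1|BR1|rd0|wr0
(4) want 1×MEM +2rd +0wr — RD_PORT → AL0|MU0|ME1|BR1|rd0|wr0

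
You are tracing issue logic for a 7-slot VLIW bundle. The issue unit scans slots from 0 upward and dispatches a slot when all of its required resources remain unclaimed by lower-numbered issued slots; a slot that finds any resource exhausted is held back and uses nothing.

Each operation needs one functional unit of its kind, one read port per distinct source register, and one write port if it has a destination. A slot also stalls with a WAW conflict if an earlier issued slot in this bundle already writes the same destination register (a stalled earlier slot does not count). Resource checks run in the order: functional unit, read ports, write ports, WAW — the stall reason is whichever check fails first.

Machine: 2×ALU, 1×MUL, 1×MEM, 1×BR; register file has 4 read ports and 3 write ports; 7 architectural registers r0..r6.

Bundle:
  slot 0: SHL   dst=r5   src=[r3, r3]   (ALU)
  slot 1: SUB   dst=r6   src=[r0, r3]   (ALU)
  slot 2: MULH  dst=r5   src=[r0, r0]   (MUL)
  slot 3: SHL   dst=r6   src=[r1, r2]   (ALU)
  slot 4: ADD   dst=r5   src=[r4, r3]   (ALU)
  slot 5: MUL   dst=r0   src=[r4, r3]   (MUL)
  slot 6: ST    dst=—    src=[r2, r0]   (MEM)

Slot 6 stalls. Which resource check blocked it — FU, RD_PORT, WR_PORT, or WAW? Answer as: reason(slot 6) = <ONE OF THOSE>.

reason(slot 6) = RD_PORT

slot 0 (ALU): ISSUE — free A1,Mu1,Ld1,B1 rp3 wp2
slot 1 (ALU): ISSUE — free A0,Mu1,Ld1,B1 rp1 wp1
slot 2 (MUL): stall WAW — free A0,Mu1,Ld1,B1 rp1 wp1
slot 3 (ALU): stall FU — free A0,Mu1,Ld1,B1 rp1 wp1
slot 4 (ALU): stall FU — free A0,Mu1,Ld1,B1 rp1 wp1
slot 5 (MUL): stall RD_PORT — free A0,Mu1,Ld1,B1 rp1 wp1
slot 6 (MEM): stall RD_PORT — free A0,Mu1,Ld1,B1 rp1 wp1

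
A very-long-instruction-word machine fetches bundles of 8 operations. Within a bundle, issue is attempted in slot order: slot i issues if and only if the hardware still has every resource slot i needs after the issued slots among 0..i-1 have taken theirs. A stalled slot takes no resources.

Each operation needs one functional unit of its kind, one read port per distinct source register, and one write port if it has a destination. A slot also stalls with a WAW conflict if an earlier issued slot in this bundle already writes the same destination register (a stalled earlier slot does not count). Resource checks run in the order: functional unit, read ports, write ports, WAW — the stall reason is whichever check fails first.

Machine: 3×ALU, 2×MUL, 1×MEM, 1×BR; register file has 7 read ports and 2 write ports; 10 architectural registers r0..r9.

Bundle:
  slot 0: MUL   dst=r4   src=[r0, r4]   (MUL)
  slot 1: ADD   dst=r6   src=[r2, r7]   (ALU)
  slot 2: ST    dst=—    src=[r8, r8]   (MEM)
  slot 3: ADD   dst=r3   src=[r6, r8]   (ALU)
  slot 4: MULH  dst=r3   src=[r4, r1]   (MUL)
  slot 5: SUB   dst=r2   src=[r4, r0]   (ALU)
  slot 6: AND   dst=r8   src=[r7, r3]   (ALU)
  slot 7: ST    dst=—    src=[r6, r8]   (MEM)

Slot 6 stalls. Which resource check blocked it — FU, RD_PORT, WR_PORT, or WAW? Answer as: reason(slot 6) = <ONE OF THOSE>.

(0) want 1×MUL +2rd +1wr — yes → AL3|MU1|ME1|BR1|rd5|wr1
(1) want 1×ALU +2rd +1wr — yes → AL2|MU1|ME1|BR1|rd3|wr0
(2) want 1×MEM +1rd +0wr — yes → AL2|MU1|ME0|BR1|rd2|wr0
(3) want 1×ALU +2rd +1wr — WR_PORT → AL2|MU1|ME0|BR1|rd2|wr0
(4) want 1×MUL +2rd +1wr — WR_PORT → AL2|MU1|ME0|BR1|rd2|wr0
(5) want 1×ALU +2rd +1wr — WR_PORT → AL2|MU1|ME0|BR1|rd2|wr0
(6) want 1×ALU +2rd +1wr — WR_PORT → AL2|MU1|ME0|BR1|rd2|wr0
(7) want 1×MEM +2rd +0wr — FU → AL2|MU1|ME0|BR1|rd2|wr0

reason(slot 6) = WR_PORT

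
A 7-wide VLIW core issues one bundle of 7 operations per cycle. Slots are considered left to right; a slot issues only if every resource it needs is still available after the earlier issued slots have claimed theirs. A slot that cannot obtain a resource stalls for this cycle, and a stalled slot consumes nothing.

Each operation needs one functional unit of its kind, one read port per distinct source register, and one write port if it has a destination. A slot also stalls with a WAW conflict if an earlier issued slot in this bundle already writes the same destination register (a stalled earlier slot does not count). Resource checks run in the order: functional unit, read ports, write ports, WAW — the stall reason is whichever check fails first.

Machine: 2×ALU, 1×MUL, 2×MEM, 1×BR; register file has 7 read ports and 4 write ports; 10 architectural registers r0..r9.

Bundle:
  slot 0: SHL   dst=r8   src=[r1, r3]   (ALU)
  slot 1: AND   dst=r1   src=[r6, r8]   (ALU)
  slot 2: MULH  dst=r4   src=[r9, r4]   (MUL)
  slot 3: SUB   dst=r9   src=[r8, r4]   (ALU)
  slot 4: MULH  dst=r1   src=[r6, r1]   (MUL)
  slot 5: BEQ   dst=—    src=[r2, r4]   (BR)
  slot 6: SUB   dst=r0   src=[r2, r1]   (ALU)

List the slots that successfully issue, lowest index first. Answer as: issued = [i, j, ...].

issued = [0, 1, 2]

[0] ALU needs rd=2 wr=1: ok; after: ALU=1 MUL=1 MEM=2 BR=1, R=5, W=3
[1] ALU needs rd=2 wr=1: ok; after: ALU=0 MUL=1 MEM=2 BR=1, R=3, W=2
[2] MUL needs rd=2 wr=1: ok; after: ALU=0 MUL=0 MEM=2 BR=1, R=1, W=1
[3] ALU needs rd=2 wr=1: FU; after: ALU=0 MUL=0 MEM=2 BR=1, R=1, W=1
[4] MUL needs rd=2 wr=1: FU; after: ALU=0 MUL=0 MEM=2 BR=1, R=1, W=1
[5] BR needs rd=2 wr=0: RD_PORT; after: ALU=0 MUL=0 MEM=2 BR=1, R=1, W=1
[6] ALU needs rd=2 wr=1: FU; after: ALU=0 MUL=0 MEM=2 BR=1, R=1, W=1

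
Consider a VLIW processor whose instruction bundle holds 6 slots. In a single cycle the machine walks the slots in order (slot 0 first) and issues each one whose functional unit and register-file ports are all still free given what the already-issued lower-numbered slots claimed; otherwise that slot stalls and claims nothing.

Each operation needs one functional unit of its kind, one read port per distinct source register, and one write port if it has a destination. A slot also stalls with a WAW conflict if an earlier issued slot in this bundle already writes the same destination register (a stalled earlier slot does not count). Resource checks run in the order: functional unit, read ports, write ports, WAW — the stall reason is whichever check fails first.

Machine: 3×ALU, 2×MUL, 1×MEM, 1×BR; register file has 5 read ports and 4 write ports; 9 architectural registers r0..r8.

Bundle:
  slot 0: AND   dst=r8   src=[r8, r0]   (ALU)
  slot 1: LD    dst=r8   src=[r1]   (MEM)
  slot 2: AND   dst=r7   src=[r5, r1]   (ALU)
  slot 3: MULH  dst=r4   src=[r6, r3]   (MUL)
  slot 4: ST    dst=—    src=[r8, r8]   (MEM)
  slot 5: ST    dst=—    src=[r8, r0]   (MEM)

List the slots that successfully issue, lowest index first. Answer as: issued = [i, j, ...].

issued = [0, 2, 4]

#0 ALU src=r8,r0 dispatched  <A:2 Mu:2 Ld:1 B:1 rd:3 wr:3>
#1 MEM src=r1 held:WAW  <A:2 Mu:2 Ld:1 B:1 rd:3 wr:3>
#2 ALU src=r5,r1 dispatched  <A:1 Mu:2 Ld:1 B:1 rd:1 wr:2>
#3 MUL src=r6,r3 held:RD_PORT  <A:1 Mu:2 Ld:1 B:1 rd:1 wr:2>
#4 MEM src=r8,r8 dispatched  <A:1 Mu:2 Ld:0 B:1 rd:0 wr:2>
#5 MEM src=r8,r0 held:FU  <A:1 Mu:2 Ld:0 B:1 rd:0 wr:2>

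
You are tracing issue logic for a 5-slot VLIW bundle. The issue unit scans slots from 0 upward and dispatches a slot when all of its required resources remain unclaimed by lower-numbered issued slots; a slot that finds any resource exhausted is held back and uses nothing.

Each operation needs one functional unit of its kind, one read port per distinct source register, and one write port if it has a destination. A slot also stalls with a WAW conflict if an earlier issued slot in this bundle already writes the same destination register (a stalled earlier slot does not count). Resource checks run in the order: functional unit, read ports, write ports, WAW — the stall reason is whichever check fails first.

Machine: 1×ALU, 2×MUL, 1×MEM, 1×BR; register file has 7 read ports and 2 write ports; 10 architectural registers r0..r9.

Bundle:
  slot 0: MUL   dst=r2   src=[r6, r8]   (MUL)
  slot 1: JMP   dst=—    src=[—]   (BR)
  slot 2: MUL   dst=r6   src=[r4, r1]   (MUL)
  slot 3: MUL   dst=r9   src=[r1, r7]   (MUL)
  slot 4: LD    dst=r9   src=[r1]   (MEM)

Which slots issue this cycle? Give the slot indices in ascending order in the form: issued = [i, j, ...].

#0 MUL src=r6,r8 dispatched  <A:1 Mu:1 Ld:1 B:1 rd:5 wr:1>
#1 BR src=- dispatched  <A:1 Mu:1 Ld:1 B:0 rd:5 wr:1>
#2 MUL src=r4,r1 dispatched  <A:1 Mu:0 Ld:1 B:0 rd:3 wr:0>
#3 MUL src=r1,r7 held:FU  <A:1 Mu:0 Ld:1 B:0 rd:3 wr:0>
#4 MEM src=r1 held:WR_PORT  <A:1 Mu:0 Ld:1 B:0 rd:3 wr:0>

issued = [0, 1, 2]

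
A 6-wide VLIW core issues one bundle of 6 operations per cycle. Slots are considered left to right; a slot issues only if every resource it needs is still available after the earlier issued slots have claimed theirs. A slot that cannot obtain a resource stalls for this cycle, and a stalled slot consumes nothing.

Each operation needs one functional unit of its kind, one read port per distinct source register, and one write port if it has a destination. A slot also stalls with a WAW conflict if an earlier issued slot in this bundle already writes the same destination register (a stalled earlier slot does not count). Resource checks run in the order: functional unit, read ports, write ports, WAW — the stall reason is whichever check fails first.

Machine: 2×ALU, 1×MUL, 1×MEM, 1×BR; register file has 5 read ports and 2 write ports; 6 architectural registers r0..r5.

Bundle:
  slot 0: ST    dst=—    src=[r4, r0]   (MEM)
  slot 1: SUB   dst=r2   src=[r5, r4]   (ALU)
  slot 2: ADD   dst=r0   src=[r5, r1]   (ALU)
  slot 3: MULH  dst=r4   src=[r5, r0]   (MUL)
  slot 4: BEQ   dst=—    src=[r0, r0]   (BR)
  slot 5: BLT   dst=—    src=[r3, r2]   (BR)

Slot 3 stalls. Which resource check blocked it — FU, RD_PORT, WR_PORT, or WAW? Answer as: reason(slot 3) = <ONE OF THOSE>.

reason(slot 3) = RD_PORT

#0 MEM src=r4,r0 dispatched  <A:2 Mu:1 Ld:0 B:1 rd:3 wr:2>
#1 ALU src=r5,r4 dispatched  <A:1 Mu:1 Ld:0 B:1 rd:1 wr:1>
#2 ALU src=r5,r1 held:RD_PORT  <A:1 Mu:1 Ld:0 B:1 rd:1 wr:1>
#3 MUL src=r5,r0 held:RD_PORT  <A:1 Mu:1 Ld:0 B:1 rd:1 wr:1>
#4 BR src=r0,r0 dispatched  <A:1 Mu:1 Ld:0 B:0 rd:0 wr:1>
#5 BR src=r3,r2 held:FU  <A:1 Mu:1 Ld:0 B:0 rd:0 wr:1>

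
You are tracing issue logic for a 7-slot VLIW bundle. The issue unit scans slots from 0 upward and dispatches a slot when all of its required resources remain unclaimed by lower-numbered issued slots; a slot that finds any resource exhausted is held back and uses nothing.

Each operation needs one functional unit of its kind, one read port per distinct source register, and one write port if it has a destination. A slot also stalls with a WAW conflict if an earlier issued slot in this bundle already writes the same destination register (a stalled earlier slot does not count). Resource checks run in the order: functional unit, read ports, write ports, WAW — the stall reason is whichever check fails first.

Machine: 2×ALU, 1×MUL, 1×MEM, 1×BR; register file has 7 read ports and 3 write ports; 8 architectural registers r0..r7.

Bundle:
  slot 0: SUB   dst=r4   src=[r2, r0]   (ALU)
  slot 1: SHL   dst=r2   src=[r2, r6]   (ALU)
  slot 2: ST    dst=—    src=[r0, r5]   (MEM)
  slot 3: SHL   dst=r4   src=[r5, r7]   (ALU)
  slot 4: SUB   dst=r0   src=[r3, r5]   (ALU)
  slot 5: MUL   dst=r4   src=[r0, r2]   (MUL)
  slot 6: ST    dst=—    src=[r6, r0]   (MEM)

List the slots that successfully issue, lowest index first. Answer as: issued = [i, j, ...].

issued = [0, 1, 2]

slot 0 (ALU): ISSUE — free A1,Mu1,Ld1,B1 rp5 wp2
slot 1 (ALU): ISSUE — free A0,Mu1,Ld1,B1 rp3 wp1
slot 2 (MEM): ISSUE — free A0,Mu1,Ld0,B1 rp1 wp1
slot 3 (ALU): stall FU — free A0,Mu1,Ld0,B1 rp1 wp1
slot 4 (ALU): stall FU — free A0,Mu1,Ld0,B1 rp1 wp1
slot 5 (MUL): stall RD_PORT — free A0,Mu1,Ld0,B1 rp1 wp1
slot 6 (MEM): stall FU — free A0,Mu1,Ld0,B1 rp1 wp1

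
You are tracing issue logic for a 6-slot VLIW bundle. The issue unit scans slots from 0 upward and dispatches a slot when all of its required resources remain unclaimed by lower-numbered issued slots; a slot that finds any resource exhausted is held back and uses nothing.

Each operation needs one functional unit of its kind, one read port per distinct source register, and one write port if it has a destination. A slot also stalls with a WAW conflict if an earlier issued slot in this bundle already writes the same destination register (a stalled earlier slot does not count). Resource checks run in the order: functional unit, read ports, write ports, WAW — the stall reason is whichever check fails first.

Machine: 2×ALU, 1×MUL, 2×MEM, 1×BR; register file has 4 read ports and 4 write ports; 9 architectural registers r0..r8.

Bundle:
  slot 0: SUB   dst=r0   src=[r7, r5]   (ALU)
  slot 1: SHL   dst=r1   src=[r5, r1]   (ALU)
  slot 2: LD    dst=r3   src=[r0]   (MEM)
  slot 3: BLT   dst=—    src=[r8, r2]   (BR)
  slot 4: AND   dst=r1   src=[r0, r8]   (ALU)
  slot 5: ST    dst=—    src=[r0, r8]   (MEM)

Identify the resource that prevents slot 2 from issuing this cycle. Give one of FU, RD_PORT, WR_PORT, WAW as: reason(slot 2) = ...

(0) want 1×ALU +2rd +1wr — yes → AL1|MU1|ME2|BR1|rd2|wr3
(1) want 1×ALU +2rd +1wr — yes → AL0|MU1|ME2|BR1|rd0|wr2
(2) want 1×MEM +1rd +1wr — RD_PORT → AL0|MU1|ME2|BR1|rd0|wr2
(3) want 1×BR +2rd +0wr — RD_PORT → AL0|MU1|ME2|BR1|rd0|wr2
(4) want 1×ALU +2rd +1wr — FU → AL0|MU1|ME2|BR1|rd0|wr2
(5) want 1×MEM +2rd +0wr — RD_PORT → AL0|MU1|ME2|BR1|rd0|wr2

reason(slot 2) = RD_PORT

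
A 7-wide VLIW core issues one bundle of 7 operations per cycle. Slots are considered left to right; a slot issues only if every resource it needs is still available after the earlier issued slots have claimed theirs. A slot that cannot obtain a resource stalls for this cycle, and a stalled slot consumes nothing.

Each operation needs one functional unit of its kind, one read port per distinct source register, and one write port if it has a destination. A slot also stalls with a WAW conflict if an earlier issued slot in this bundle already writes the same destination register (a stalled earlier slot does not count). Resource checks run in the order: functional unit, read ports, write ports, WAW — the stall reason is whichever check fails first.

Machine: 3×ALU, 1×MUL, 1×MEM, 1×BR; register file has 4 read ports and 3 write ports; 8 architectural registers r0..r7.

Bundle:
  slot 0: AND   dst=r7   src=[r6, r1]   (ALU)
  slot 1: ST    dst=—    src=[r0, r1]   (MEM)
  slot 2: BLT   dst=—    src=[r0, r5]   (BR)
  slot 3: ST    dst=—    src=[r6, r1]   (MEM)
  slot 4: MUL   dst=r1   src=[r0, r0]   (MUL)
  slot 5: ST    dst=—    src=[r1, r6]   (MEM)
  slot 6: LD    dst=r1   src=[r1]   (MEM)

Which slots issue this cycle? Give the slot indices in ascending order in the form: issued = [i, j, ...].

issued = [0, 1]

slot 0 (ALU): ISSUE — free A2,Mu1,Ld1,B1 rp2 wp2
slot 1 (MEM): ISSUE — free A2,Mu1,Ld0,B1 rp0 wp2
slot 2 (BR): stall RD_PORT — free A2,Mu1,Ld0,B1 rp0 wp2
slot 3 (MEM): stall FU — free A2,Mu1,Ld0,B1 rp0 wp2
slot 4 (MUL): stall RD_PORT — free A2,Mu1,Ld0,B1 rp0 wp2
slot 5 (MEM): stall FU — free A2,Mu1,Ld0,B1 rp0 wp2
slot 6 (MEM): stall FU — free A2,Mu1,Ld0,B1 rp0 wp2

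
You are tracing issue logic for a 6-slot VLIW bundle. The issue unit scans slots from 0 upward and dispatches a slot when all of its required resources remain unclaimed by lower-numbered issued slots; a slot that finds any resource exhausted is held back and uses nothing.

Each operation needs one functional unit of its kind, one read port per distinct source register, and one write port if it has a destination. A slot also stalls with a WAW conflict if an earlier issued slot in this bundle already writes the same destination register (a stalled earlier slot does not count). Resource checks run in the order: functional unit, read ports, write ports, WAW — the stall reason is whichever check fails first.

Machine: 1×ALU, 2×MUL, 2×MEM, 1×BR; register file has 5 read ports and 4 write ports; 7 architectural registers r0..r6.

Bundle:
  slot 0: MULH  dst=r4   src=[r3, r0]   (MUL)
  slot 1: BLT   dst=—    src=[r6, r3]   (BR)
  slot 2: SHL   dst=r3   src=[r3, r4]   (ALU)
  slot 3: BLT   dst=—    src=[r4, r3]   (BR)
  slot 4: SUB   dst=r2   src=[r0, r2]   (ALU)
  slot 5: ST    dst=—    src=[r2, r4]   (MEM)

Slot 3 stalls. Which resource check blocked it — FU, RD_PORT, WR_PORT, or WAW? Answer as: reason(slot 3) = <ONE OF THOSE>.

reason(slot 3) = FU

slot 0 (MUL): ISSUE — free A1,Mu1,Ld2,B1 rp3 wp3
slot 1 (BR): ISSUE — free A1,Mu1,Ld2,B0 rp1 wp3
slot 2 (ALU): stall RD_PORT — free A1,Mu1,Ld2,B0 rp1 wp3
slot 3 (BR): stall FU — free A1,Mu1,Ld2,B0 rp1 wp3
slot 4 (ALU): stall RD_PORT — free A1,Mu1,Ld2,B0 rp1 wp3
slot 5 (MEM): stall RD_PORT — free A1,Mu1,Ld2,B0 rp1 wp3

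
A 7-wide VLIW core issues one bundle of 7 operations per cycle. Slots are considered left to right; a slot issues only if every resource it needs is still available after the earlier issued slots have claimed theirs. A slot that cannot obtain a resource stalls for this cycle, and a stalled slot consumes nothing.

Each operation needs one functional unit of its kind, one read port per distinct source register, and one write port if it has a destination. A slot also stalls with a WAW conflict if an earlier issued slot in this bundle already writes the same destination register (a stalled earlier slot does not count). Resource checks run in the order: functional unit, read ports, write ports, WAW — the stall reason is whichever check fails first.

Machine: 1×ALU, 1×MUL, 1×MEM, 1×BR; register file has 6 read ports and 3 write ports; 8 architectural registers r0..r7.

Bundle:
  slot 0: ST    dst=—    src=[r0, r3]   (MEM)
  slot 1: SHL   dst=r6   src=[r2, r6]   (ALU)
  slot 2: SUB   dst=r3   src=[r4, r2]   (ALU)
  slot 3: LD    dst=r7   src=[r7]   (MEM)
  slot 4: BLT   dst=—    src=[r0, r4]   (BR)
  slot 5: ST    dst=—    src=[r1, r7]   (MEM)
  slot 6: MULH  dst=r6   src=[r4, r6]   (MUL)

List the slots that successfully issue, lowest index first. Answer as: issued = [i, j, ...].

#0 MEM src=r0,r3 dispatched  <A:1 Mu:1 Ld:0 B:1 rd:4 wr:3>
#1 ALU src=r2,r6 dispatched  <A:0 Mu:1 Ld:0 B:1 rd:2 wr:2>
#2 ALU src=r4,r2 held:FU  <A:0 Mu:1 Ld:0 B:1 rd:2 wr:2>
#3 MEM src=r7 held:FU  <A:0 Mu:1 Ld:0 B:1 rd:2 wr:2>
#4 BR src=r0,r4 dispatched  <A:0 Mu:1 Ld:0 B:0 rd:0 wr:2>
#5 MEM src=r1,r7 held:FU  <A:0 Mu:1 Ld:0 B:0 rd:0 wr:2>
#6 MUL src=r4,r6 held:RD_PORT  <A:0 Mu:1 Ld:0 B:0 rd:0 wr:2>

issued = [0, 1, 4]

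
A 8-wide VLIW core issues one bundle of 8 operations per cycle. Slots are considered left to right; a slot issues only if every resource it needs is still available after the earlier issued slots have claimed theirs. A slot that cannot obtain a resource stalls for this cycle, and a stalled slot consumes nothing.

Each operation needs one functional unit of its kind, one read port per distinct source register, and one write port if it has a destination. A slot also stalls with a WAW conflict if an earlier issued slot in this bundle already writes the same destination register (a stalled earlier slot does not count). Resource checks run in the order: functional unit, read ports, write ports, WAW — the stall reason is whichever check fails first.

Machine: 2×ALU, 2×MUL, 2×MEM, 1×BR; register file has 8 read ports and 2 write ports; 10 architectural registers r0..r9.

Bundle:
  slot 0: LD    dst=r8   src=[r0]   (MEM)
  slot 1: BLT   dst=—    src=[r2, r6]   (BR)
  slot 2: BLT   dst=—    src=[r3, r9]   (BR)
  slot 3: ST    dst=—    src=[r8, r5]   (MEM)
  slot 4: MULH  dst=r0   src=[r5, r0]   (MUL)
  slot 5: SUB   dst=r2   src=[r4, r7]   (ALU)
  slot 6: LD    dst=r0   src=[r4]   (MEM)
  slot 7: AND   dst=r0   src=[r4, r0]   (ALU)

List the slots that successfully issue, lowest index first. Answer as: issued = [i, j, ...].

issued = [0, 1, 3, 4]

#0 MEM src=r0 dispatched  <A:2 Mu:2 Ld:1 B:1 rd:7 wr:1>
#1 BR src=r2,r6 dispatched  <A:2 Mu:2 Ld:1 B:0 rd:5 wr:1>
#2 BR src=r3,r9 held:FU  <A:2 Mu:2 Ld:1 B:0 rd:5 wr:1>
#3 MEM src=r8,r5 dispatched  <A:2 Mu:2 Ld:0 B:0 rd:3 wr:1>
#4 MUL src=r5,r0 dispatched  <A:2 Mu:1 Ld:0 B:0 rd:1 wr:0>
#5 ALU src=r4,r7 held:RD_PORT  <A:2 Mu:1 Ld:0 B:0 rd:1 wr:0>
#6 MEM src=r4 held:FU  <A:2 Mu:1 Ld:0 B:0 rd:1 wr:0>
#7 ALU src=r4,r0 held:RD_PORT  <A:2 Mu:1 Ld:0 B:0 rd:1 wr:0>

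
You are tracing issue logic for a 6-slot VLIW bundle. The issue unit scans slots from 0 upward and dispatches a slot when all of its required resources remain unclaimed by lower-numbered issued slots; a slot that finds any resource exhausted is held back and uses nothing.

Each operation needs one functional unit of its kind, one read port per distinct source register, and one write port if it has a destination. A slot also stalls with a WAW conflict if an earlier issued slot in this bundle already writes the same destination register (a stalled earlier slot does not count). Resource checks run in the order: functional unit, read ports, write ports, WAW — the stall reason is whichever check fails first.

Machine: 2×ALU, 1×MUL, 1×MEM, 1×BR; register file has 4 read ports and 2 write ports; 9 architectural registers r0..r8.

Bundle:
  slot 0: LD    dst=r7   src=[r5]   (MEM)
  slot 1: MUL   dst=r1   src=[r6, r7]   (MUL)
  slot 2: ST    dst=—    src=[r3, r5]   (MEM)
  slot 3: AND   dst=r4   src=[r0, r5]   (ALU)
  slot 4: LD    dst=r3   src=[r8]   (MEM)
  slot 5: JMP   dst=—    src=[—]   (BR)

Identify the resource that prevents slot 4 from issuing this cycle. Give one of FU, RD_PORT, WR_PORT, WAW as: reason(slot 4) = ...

reason(slot 4) = FU

[0] MEM needs rd=1 wr=1: ok; after: ALU=2 MUL=1 MEM=0 BR=1, R=3, W=1
[1] MUL needs rd=2 wr=1: ok; after: ALU=2 MUL=0 MEM=0 BR=1, R=1, W=0
[2] MEM needs rd=2 wr=0: FU; after: ALU=2 MUL=0 MEM=0 BR=1, R=1, W=0
[3] ALU needs rd=2 wr=1: RD_PORT; after: ALU=2 MUL=0 MEM=0 BR=1, R=1, W=0
[4] MEM needs rd=1 wr=1: FU; after: ALU=2 MUL=0 MEM=0 BR=1, R=1, W=0
[5] BR needs rd=0 wr=0: ok; after: ALU=2 MUL=0 MEM=0 BR=0, R=1, W=0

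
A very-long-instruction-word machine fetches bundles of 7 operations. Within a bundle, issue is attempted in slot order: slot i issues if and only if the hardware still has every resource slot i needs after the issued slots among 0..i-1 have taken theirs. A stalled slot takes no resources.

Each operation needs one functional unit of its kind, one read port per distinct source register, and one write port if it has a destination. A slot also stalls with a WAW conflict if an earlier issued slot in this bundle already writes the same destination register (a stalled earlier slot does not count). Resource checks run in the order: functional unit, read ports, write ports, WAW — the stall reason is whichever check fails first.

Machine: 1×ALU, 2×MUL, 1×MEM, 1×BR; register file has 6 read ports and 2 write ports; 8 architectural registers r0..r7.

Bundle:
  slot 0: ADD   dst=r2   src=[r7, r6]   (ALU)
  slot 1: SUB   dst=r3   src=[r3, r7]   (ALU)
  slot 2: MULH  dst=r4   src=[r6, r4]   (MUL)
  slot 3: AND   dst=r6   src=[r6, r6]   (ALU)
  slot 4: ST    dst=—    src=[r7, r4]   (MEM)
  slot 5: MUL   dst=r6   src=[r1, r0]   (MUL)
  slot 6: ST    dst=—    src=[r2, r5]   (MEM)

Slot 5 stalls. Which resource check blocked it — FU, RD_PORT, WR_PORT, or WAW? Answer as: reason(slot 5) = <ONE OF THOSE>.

(0) want 1×ALU +2rd +1wr — yes → AL0|MU2|ME1|BR1|rd4|wr1
(1) want 1×ALU +2rd +1wr — FU → AL0|MU2|ME1|BR1|rd4|wr1
(2) want 1×MUL +2rd +1wr — yes → AL0|MU1|ME1|BR1|rd2|wr0
(3) want 1×ALU +1rd +1wr — FU → AL0|MU1|ME1|BR1|rd2|wr0
(4) want 1×MEM +2rd +0wr — yes → AL0|MU1|ME0|BR1|rd0|wr0
(5) want 1×MUL +2rd +1wr — RD_PORT → AL0|MU1|ME0|BR1|rd0|wr0
(6) want 1×MEM +2rd +0wr — FU → AL0|MU1|ME0|BR1|rd0|wr0

reason(slot 5) = RD_PORT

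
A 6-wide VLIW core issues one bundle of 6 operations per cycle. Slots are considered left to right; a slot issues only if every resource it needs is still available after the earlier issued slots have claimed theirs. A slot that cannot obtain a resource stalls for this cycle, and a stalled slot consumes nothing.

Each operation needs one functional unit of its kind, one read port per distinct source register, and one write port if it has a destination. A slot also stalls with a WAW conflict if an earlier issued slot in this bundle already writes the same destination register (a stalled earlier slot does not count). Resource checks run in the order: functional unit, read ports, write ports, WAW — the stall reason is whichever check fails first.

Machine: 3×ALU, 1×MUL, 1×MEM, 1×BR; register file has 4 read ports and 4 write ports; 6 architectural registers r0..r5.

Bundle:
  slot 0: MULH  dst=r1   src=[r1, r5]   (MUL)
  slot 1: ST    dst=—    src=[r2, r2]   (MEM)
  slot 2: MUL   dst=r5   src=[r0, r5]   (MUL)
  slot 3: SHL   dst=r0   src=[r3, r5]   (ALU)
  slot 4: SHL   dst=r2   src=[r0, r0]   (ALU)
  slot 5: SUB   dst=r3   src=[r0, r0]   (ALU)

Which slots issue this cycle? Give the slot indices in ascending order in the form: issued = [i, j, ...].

issued = [0, 1, 4]

[0] MUL needs rd=2 wr=1: ok; after: ALU=3 MUL=0 MEM=1 BR=1, R=2, W=3
[1] MEM needs rd=1 wr=0: ok; after: ALU=3 MUL=0 MEM=0 BR=1, R=1, W=3
[2] MUL needs rd=2 wr=1: FU; after: ALU=3 MUL=0 MEM=0 BR=1, R=1, W=3
[3] ALU needs rd=2 wr=1: RD_PORT; after: ALU=3 MUL=0 MEM=0 BR=1, R=1, W=3
[4] ALU needs rd=1 wr=1: ok; after: ALU=2 MUL=0 MEM=0 BR=1, R=0, W=2
[5] ALU needs rd=1 wr=1: RD_PORT; after: ALU=2 MUL=0 MEM=0 BR=1, R=0, W=2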